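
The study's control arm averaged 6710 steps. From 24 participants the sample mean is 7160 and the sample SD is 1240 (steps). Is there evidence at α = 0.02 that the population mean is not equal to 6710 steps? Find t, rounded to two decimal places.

H0: μ = 6710; H1: μ ≠ 6710 (one-sample t-test, two-sided).
t = (x̄ − μ₀)/(s/√n) = (7160 − 6710)/(1240/√24) = 1.78
df = n − 1 = 23
Two-sided p-value ≈ 0.089
Since p ≈ 0.089 > α = 0.02, fail to reject H0; the evidence is not statistically significant.

1.78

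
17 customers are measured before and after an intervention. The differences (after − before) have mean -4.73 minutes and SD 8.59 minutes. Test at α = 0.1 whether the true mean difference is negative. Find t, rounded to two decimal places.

-2.27

H0: μ_d = 0; H1: μ_d < 0 (paired t-test on the differences, left-tailed).
t = d̄/(s_d/√n) = -4.73/(8.59/√17) = -2.27
df = n − 1 = 16
p-value = P(T ≤ -2.27) ≈ 0.019
Since p ≈ 0.019 < α = 0.1, reject H0; the evidence is statistically significant.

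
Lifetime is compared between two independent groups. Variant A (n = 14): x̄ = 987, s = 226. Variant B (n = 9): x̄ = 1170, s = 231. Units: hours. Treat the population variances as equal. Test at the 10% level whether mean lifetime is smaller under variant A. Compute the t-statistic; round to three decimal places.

-1.879

Let group 1 = variant A, group 2 = variant B. H0: μ_1 = μ_2; H1: μ_1 < μ_2 (two-sample pooled-variance t-test, left-tailed).
s_p² = [(14−1)·226² + (9−1)·231²]/(14+9−2) = 51946.5
t = (987 − 1170)/√[51946.5·(1/14 + 1/9)] = -1.879
df = n₁ + n₂ − 2 = 21
p-value = P(T ≤ -1.879) ≈ 0.0371
Since p ≈ 0.0371 < α = 0.1, reject H0; the evidence is statistically significant.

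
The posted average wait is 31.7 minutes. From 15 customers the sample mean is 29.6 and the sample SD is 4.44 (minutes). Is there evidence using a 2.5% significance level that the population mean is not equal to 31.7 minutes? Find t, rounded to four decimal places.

-1.8318

H0: μ = 31.7; H1: μ ≠ 31.7 (one-sample t-test, two-sided).
t = (x̄ − μ₀)/(s/√n) = (29.6 − 31.7)/(4.44/√15) = -1.8318
df = n − 1 = 14
Two-sided p-value ≈ 0.0883
Since p ≈ 0.0883 > α = 0.025, fail to reject H0; the data do not provide sufficient evidence against H0.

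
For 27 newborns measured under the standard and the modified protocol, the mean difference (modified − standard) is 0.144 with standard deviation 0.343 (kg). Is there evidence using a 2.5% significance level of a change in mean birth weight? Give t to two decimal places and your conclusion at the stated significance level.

H0: μ_d = 0; H1: μ_d ≠ 0 (paired t-test on the differences, two-sided).
t = d̄/(s_d/√n) = 0.144/(0.343/√27) = 2.18
df = n − 1 = 26
Two-sided p-value ≈ 0.038
Since p ≈ 0.038 > α = 0.025, fail to reject H0; the evidence is not statistically significant.

t = 2.18; fail to reject H0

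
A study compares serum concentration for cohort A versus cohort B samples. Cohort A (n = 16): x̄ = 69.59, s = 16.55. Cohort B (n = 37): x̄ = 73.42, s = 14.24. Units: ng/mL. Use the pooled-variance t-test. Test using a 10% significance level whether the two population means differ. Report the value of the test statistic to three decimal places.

-0.856

Let group 1 = cohort A, group 2 = cohort B. H0: μ_1 = μ_2; H1: μ_1 ≠ μ_2 (two-sample pooled-variance t-test, two-sided).
s_p² = [(16−1)·16.55² + (37−1)·14.24²]/(16+37−2) = 223.697
t = (69.59 − 73.42)/√[223.697·(1/16 + 1/37)] = -0.856
df = n₁ + n₂ − 2 = 51
Two-sided p-value ≈ 0.3961
Since p ≈ 0.3961 > α = 0.1, fail to reject H0; the data do not provide sufficient evidence against H0.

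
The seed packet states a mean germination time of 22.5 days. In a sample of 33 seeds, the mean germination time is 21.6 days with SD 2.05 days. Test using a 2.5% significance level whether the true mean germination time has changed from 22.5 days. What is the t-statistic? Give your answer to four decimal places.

H0: μ = 22.5; H1: μ ≠ 22.5 (one-sample t-test, two-sided).
t = (x̄ − μ₀)/(s/√n) = (21.6 − 22.5)/(2.05/√33) = -2.5220
df = n − 1 = 32
Two-sided p-value ≈ 0.0168
Since p ≈ 0.0168 < α = 0.025, reject H0; the evidence is statistically significant.

-2.5220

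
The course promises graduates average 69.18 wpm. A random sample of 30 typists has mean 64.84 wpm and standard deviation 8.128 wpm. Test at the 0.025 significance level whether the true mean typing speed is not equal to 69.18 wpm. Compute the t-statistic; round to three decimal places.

H0: μ = 69.18; H1: μ ≠ 69.18 (one-sample t-test, two-sided).
t = (x̄ − μ₀)/(s/√n) = (64.84 − 69.18)/(8.128/√30) = -2.925
df = n − 1 = 29
Two-sided p-value ≈ 0.007
Since p ≈ 0.007 < α = 0.025, reject H0; the data support H1.

-2.925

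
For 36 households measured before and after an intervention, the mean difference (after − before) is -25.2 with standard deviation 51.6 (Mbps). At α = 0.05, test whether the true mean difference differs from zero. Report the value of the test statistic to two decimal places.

H0: μ_d = 0; H1: μ_d ≠ 0 (paired t-test on the differences, two-sided).
t = d̄/(s_d/√n) = -25.2/(51.6/√36) = -2.93
df = n − 1 = 35
Two-sided p-value ≈ 0.006
Since p ≈ 0.006 < α = 0.05, reject H0; the evidence is statistically significant.

-2.93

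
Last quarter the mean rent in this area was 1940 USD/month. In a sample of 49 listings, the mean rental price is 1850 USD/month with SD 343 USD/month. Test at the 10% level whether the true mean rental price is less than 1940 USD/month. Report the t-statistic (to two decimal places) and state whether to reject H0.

t = -1.84; reject H0

H0: μ = 1940; H1: μ < 1940 (one-sample t-test, left-tailed).
t = (x̄ − μ₀)/(s/√n) = (1850 − 1940)/(343/√49) = -1.84
df = n − 1 = 48
p-value = P(T ≤ -1.84) ≈ 0.036
Since p ≈ 0.036 < α = 0.1, reject H0; the evidence is statistically significant.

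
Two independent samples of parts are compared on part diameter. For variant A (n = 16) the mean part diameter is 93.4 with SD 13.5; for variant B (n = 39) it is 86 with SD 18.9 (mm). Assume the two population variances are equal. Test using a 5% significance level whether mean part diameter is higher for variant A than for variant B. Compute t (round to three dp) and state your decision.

t = 1.421; fail to reject H0

Let group 1 = variant A, group 2 = variant B. H0: μ_1 = μ_2; H1: μ_1 > μ_2 (two-sample pooled-variance t-test, right-tailed).
s_p² = [(16−1)·13.5² + (39−1)·18.9²]/(16+39−2) = 307.693
t = (93.4 − 86)/√[307.693·(1/16 + 1/39)] = 1.421
df = n₁ + n₂ − 2 = 53
p-value = P(T ≥ 1.421) ≈ 0.081
Since p ≈ 0.081 > α = 0.05, fail to reject H0; the evidence is not statistically significant.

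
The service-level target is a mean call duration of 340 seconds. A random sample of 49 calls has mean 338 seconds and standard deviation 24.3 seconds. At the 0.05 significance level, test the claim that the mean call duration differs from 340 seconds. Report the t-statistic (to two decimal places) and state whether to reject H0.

t = -0.58; fail to reject H0

H0: μ = 340; H1: μ ≠ 340 (one-sample t-test, two-sided).
t = (x̄ − μ₀)/(s/√n) = (338 − 340)/(24.3/√49) = -0.58
df = n − 1 = 48
Two-sided p-value ≈ 0.567
Since p ≈ 0.567 > α = 0.05, fail to reject H0; the data do not provide sufficient evidence against H0.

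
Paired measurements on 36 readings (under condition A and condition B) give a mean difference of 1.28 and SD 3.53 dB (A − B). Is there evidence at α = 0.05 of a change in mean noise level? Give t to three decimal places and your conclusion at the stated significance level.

t = 2.176; reject H0

H0: μ_d = 0; H1: μ_d ≠ 0 (paired t-test on the differences, two-sided).
t = d̄/(s_d/√n) = 1.28/(3.53/√36) = 2.176
df = n − 1 = 35
Two-sided p-value ≈ 0.036
Since p ≈ 0.036 < α = 0.05, reject H0; the evidence is statistically significant.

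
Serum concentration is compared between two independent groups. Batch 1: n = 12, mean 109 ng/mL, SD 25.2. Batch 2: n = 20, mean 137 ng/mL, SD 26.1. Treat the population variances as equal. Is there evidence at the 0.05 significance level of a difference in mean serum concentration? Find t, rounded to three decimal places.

-2.975

Let group 1 = batch 1, group 2 = batch 2. H0: μ_1 = μ_2; H1: μ_1 ≠ μ_2 (two-sample pooled-variance t-test, two-sided).
s_p² = [(12−1)·25.2² + (20−1)·26.1²]/(12+20−2) = 664.281
t = (109 − 137)/√[664.281·(1/12 + 1/20)] = -2.975
df = n₁ + n₂ − 2 = 30
Two-sided p-value ≈ 0.0057
Since p ≈ 0.0057 < α = 0.05, reject H0; the data support H1.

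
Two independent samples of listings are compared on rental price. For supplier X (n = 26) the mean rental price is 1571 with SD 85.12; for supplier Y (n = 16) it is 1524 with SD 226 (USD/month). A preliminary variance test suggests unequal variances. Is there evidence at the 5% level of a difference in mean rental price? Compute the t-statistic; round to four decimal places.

Let group 1 = supplier X, group 2 = supplier Y. H0: μ_1 = μ_2; H1: μ_1 ≠ μ_2 (Welch's two-sample t-test, two-sided).
t = (x̄_1 − x̄_2)/√(s_1²/n_1 + s_2²/n_2) = (1571 − 1524)/√(85.12²/26 + 226²/16) = 0.7978
Welch–Satterthwaite df ≈ 17.65
Two-sided p-value ≈ 0.436
Since p ≈ 0.436 > α = 0.05, fail to reject H0; the evidence is not statistically significant.

0.7978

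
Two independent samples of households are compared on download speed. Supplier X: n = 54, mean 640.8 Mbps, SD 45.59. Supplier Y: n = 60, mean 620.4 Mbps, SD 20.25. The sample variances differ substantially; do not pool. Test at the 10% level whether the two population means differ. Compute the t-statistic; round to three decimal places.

Let group 1 = supplier X, group 2 = supplier Y. H0: μ_1 = μ_2; H1: μ_1 ≠ μ_2 (Welch's two-sample t-test, two-sided).
t = (x̄_1 − x̄_2)/√(s_1²/n_1 + s_2²/n_2) = (640.8 − 620.4)/√(45.59²/54 + 20.25²/60) = 3.030
Welch–Satterthwaite df ≈ 71.47
Two-sided p-value ≈ 0.0034
Since p ≈ 0.0034 < α = 0.1, reject H0; the data support H1.

3.030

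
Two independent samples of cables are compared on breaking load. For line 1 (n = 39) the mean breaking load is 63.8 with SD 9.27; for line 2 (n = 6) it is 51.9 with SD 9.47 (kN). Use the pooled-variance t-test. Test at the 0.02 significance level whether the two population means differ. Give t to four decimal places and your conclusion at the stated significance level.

Let group 1 = line 1, group 2 = line 2. H0: μ_1 = μ_2; H1: μ_1 ≠ μ_2 (two-sample pooled-variance t-test, two-sided).
s_p² = [(39−1)·9.27² + (6−1)·9.47²]/(39+6−2) = 86.3687
t = (63.8 − 51.9)/√[86.3687·(1/39 + 1/6)] = 2.9199
df = n₁ + n₂ − 2 = 43
Two-sided p-value ≈ 0.0056
Since p ≈ 0.0056 < α = 0.02, reject H0; the data support H1.

t = 2.9199; reject H0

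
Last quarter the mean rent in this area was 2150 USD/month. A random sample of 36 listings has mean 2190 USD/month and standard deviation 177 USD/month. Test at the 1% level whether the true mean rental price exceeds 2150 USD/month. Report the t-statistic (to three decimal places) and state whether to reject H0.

t = 1.356; fail to reject H0

H0: μ = 2150; H1: μ > 2150 (one-sample t-test, right-tailed).
t = (x̄ − μ₀)/(s/√n) = (2190 − 2150)/(177/√36) = 1.356
df = n − 1 = 35
p-value = P(T ≥ 1.356) ≈ 0.092
Since p ≈ 0.092 > α = 0.01, fail to reject H0; the evidence is not statistically significant.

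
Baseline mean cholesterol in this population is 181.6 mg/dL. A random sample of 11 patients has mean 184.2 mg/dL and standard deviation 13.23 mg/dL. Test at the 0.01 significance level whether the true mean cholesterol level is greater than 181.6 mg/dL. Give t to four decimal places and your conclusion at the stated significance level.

H0: μ = 181.6; H1: μ > 181.6 (one-sample t-test, right-tailed).
t = (x̄ − μ₀)/(s/√n) = (184.2 − 181.6)/(13.23/√11) = 0.6518
df = n − 1 = 10
p-value = P(T ≥ 0.6518) ≈ 0.265
Since p ≈ 0.265 > α = 0.01, fail to reject H0; the evidence is not statistically significant.

t = 0.6518; fail to reject H0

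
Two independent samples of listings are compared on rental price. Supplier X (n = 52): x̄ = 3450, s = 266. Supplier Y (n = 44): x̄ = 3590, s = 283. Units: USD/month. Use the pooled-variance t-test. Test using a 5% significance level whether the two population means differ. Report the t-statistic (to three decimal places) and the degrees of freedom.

t = -2.495, df = 94

Let group 1 = supplier X, group 2 = supplier Y. H0: μ_1 = μ_2; H1: μ_1 ≠ μ_2 (two-sample pooled-variance t-test, two-sided).
s_p² = [(52−1)·266² + (44−1)·283²]/(52+44−2) = 75025.4
t = (3450 − 3590)/√[75025.4·(1/52 + 1/44)] = -2.495
df = n₁ + n₂ − 2 = 94
Two-sided p-value ≈ 0.0143
Since p ≈ 0.0143 < α = 0.05, reject H0; the evidence is statistically significant.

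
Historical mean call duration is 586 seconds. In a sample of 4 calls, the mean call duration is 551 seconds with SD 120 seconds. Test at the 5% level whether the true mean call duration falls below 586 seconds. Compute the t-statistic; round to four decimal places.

-0.5833

H0: μ = 586; H1: μ < 586 (one-sample t-test, left-tailed).
t = (x̄ − μ₀)/(s/√n) = (551 − 586)/(120/√4) = -0.5833
df = n − 1 = 3
p-value = P(T ≤ -0.5833) ≈ 0.300
Since p ≈ 0.300 > α = 0.05, fail to reject H0; the data do not provide sufficient evidence against H0.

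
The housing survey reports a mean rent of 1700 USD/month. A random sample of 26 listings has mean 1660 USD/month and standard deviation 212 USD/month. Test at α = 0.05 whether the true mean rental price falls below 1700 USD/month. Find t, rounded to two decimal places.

H0: μ = 1700; H1: μ < 1700 (one-sample t-test, left-tailed).
t = (x̄ − μ₀)/(s/√n) = (1660 − 1700)/(212/√26) = -0.96
df = n − 1 = 25
p-value = P(T ≤ -0.96) ≈ 0.1726
Since p ≈ 0.1726 > α = 0.05, fail to reject H0; the evidence is not statistically significant.

-0.96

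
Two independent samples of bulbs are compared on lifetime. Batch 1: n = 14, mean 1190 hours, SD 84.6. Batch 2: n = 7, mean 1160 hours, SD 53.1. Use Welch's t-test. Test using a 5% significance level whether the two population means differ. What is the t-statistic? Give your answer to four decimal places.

0.9923

Let group 1 = batch 1, group 2 = batch 2. H0: μ_1 = μ_2; H1: μ_1 ≠ μ_2 (Welch's two-sample t-test, two-sided).
t = (x̄_1 − x̄_2)/√(s_1²/n_1 + s_2²/n_2) = (1190 − 1160)/√(84.6²/14 + 53.1²/7) = 0.9923
Welch–Satterthwaite df ≈ 17.72
Two-sided p-value ≈ 0.334
Since p ≈ 0.334 > α = 0.05, fail to reject H0; the data do not provide sufficient evidence against H0.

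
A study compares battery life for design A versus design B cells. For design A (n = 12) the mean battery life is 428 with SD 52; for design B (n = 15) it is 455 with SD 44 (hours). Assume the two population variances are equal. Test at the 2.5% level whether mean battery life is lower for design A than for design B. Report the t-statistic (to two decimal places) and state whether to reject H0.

Let group 1 = design A, group 2 = design B. H0: μ_1 = μ_2; H1: μ_1 < μ_2 (two-sample pooled-variance t-test, left-tailed).
s_p² = [(12−1)·52² + (15−1)·44²]/(12+15−2) = 2273.92
t = (428 − 455)/√[2273.92·(1/12 + 1/15)] = -1.46
df = n₁ + n₂ − 2 = 25
p-value = P(T ≤ -1.46) ≈ 0.078
Since p ≈ 0.078 > α = 0.025, fail to reject H0; the evidence is not statistically significant.

t = -1.46; fail to reject H0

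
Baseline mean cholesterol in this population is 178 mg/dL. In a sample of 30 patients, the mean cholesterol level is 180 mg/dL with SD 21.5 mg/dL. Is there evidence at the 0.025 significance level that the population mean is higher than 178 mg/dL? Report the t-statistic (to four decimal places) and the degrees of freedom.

t = 0.5095, df = 29

H0: μ = 178; H1: μ > 178 (one-sample t-test, right-tailed).
t = (x̄ − μ₀)/(s/√n) = (180 − 178)/(21.5/√30) = 0.5095
df = n − 1 = 29
p-value = P(T ≥ 0.5095) ≈ 0.3071
Since p ≈ 0.3071 > α = 0.025, fail to reject H0; the evidence is not statistically significant.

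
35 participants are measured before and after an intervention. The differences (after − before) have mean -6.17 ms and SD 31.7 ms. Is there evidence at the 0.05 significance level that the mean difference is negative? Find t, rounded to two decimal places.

-1.15

H0: μ_d = 0; H1: μ_d < 0 (paired t-test on the differences, left-tailed).
t = d̄/(s_d/√n) = -6.17/(31.7/√35) = -1.15
df = n − 1 = 34
p-value = P(T ≤ -1.15) ≈ 0.1288
Since p ≈ 0.1288 > α = 0.05, fail to reject H0; the data do not provide sufficient evidence against H0.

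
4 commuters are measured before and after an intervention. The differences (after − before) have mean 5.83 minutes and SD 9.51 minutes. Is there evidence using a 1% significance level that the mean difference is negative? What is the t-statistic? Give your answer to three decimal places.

1.226

H0: μ_d = 0; H1: μ_d < 0 (paired t-test on the differences, left-tailed).
t = d̄/(s_d/√n) = 5.83/(9.51/√4) = 1.226
df = n − 1 = 3
p-value = P(T ≤ 1.226) ≈ 0.846
Since p ≈ 0.846 > α = 0.01, fail to reject H0; the data do not provide sufficient evidence against H0.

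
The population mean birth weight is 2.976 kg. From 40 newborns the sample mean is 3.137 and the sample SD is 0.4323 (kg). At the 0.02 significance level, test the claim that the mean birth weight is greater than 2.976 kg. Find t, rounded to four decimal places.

H0: μ = 2.976; H1: μ > 2.976 (one-sample t-test, right-tailed).
t = (x̄ − μ₀)/(s/√n) = (3.137 − 2.976)/(0.4323/√40) = 2.3554
df = n − 1 = 39
p-value = P(T ≥ 2.3554) ≈ 0.0118
Since p ≈ 0.0118 < α = 0.02, reject H0; the data support H1.

2.3554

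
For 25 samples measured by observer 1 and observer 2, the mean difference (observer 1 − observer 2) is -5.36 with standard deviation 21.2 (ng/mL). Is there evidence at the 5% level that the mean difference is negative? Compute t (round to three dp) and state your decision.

H0: μ_d = 0; H1: μ_d < 0 (paired t-test on the differences, left-tailed).
t = d̄/(s_d/√n) = -5.36/(21.2/√25) = -1.264
df = n − 1 = 24
p-value = P(T ≤ -1.264) ≈ 0.1092
Since p ≈ 0.1092 > α = 0.05, fail to reject H0; the evidence is not statistically significant.

t = -1.264; fail to reject H0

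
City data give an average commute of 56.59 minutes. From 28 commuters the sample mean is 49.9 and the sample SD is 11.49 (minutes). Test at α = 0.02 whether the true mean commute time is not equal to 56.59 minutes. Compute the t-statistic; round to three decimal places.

-3.081

H0: μ = 56.59; H1: μ ≠ 56.59 (one-sample t-test, two-sided).
t = (x̄ − μ₀)/(s/√n) = (49.9 − 56.59)/(11.49/√28) = -3.081
df = n − 1 = 27
Two-sided p-value ≈ 0.005
Since p ≈ 0.005 < α = 0.02, reject H0; the evidence is statistically significant.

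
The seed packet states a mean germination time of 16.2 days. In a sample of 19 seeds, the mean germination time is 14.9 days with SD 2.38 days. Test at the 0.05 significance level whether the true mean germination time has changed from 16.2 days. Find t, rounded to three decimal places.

-2.381

H0: μ = 16.2; H1: μ ≠ 16.2 (one-sample t-test, two-sided).
t = (x̄ − μ₀)/(s/√n) = (14.9 − 16.2)/(2.38/√19) = -2.381
df = n − 1 = 18
Two-sided p-value ≈ 0.0285
Since p ≈ 0.0285 < α = 0.05, reject H0; the evidence is statistically significant.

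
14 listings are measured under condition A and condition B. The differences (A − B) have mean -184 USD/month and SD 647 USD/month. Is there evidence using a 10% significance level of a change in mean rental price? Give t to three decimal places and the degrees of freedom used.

H0: μ_d = 0; H1: μ_d ≠ 0 (paired t-test on the differences, two-sided).
t = d̄/(s_d/√n) = -184/(647/√14) = -1.064
df = n − 1 = 13
Two-sided p-value ≈ 0.3067
Since p ≈ 0.3067 > α = 0.1, fail to reject H0; the evidence is not statistically significant.

t = -1.064, df = 13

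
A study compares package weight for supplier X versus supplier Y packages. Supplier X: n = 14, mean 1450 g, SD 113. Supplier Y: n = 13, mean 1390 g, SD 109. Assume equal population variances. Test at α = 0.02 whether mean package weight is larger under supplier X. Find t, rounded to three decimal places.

Let group 1 = supplier X, group 2 = supplier Y. H0: μ_1 = μ_2; H1: μ_1 > μ_2 (two-sample pooled-variance t-test, right-tailed).
s_p² = [(14−1)·113² + (13−1)·109²]/(14+13−2) = 12342.8
t = (1450 − 1390)/√[12342.8·(1/14 + 1/13)] = 1.402
df = n₁ + n₂ − 2 = 25
p-value = P(T ≥ 1.402) ≈ 0.0866
Since p ≈ 0.0866 > α = 0.02, fail to reject H0; the data do not provide sufficient evidence against H0.

1.402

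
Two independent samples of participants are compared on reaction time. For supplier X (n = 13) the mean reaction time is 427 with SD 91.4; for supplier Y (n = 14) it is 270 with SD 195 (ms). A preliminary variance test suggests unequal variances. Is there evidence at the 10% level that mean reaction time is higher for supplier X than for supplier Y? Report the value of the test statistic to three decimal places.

2.709

Let group 1 = supplier X, group 2 = supplier Y. H0: μ_1 = μ_2; H1: μ_1 > μ_2 (Welch's two-sample t-test, right-tailed).
t = (x̄_1 − x̄_2)/√(s_1²/n_1 + s_2²/n_2) = (427 − 270)/√(91.4²/13 + 195²/14) = 2.709
Welch–Satterthwaite df ≈ 18.74
p-value = P(T ≥ 2.709) ≈ 0.007
Since p ≈ 0.007 < α = 0.1, reject H0; the evidence is statistically significant.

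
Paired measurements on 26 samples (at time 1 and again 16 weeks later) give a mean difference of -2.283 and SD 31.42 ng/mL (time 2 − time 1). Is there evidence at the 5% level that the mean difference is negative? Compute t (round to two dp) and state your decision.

H0: μ_d = 0; H1: μ_d < 0 (paired t-test on the differences, left-tailed).
t = d̄/(s_d/√n) = -2.283/(31.42/√26) = -0.37
df = n − 1 = 25
p-value = P(T ≤ -0.37) ≈ 0.3571
Since p ≈ 0.3571 > α = 0.05, fail to reject H0; the data do not provide sufficient evidence against H0.

t = -0.37; fail to reject H0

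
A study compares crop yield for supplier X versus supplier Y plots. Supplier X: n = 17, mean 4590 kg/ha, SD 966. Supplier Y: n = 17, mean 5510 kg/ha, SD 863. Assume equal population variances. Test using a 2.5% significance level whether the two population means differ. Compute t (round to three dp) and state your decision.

t = -2.928; reject H0

Let group 1 = supplier X, group 2 = supplier Y. H0: μ_1 = μ_2; H1: μ_1 ≠ μ_2 (two-sample pooled-variance t-test, two-sided).
s_p² = [(17−1)·966² + (17−1)·863²]/(17+17−2) = 838962
t = (4590 − 5510)/√[838962·(1/17 + 1/17)] = -2.928
df = n₁ + n₂ − 2 = 32
Two-sided p-value ≈ 0.0062
Since p ≈ 0.0062 < α = 0.025, reject H0; the evidence is statistically significant.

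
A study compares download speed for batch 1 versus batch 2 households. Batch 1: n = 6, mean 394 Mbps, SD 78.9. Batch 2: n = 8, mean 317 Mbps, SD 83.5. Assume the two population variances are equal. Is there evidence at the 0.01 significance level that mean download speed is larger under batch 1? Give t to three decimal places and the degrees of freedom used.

Let group 1 = batch 1, group 2 = batch 2. H0: μ_1 = μ_2; H1: μ_1 > μ_2 (two-sample pooled-variance t-test, right-tailed).
s_p² = [(6−1)·78.9² + (8−1)·83.5²]/(6+8−2) = 6660.98
t = (394 − 317)/√[6660.98·(1/6 + 1/8)] = 1.747
df = n₁ + n₂ − 2 = 12
p-value = P(T ≥ 1.747) ≈ 0.0531
Since p ≈ 0.0531 > α = 0.01, fail to reject H0; the data do not provide sufficient evidence against H0.

t = 1.747, df = 12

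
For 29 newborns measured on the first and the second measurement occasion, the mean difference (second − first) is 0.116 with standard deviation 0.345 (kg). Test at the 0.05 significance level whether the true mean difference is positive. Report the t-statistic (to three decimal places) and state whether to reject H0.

t = 1.811; reject H0

H0: μ_d = 0; H1: μ_d > 0 (paired t-test on the differences, right-tailed).
t = d̄/(s_d/√n) = 0.116/(0.345/√29) = 1.811
df = n − 1 = 28
p-value = P(T ≥ 1.811) ≈ 0.0405
Since p ≈ 0.0405 < α = 0.05, reject H0; the evidence is statistically significant.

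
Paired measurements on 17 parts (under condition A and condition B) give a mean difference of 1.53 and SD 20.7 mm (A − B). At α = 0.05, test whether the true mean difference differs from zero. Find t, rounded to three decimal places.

H0: μ_d = 0; H1: μ_d ≠ 0 (paired t-test on the differences, two-sided).
t = d̄/(s_d/√n) = 1.53/(20.7/√17) = 0.305
df = n − 1 = 16
Two-sided p-value ≈ 0.7645
Since p ≈ 0.7645 > α = 0.05, fail to reject H0; the evidence is not statistically significant.

0.305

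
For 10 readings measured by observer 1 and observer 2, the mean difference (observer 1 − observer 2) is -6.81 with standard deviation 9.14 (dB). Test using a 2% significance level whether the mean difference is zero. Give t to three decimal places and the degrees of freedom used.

t = -2.356, df = 9

H0: μ_d = 0; H1: μ_d ≠ 0 (paired t-test on the differences, two-sided).
t = d̄/(s_d/√n) = -6.81/(9.14/√10) = -2.356
df = n − 1 = 9
Two-sided p-value ≈ 0.0429
Since p ≈ 0.0429 > α = 0.02, fail to reject H0; the data do not provide sufficient evidence against H0.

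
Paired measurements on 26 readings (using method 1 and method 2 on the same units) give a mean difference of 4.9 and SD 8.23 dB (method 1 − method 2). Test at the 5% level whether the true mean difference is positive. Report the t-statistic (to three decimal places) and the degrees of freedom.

H0: μ_d = 0; H1: μ_d > 0 (paired t-test on the differences, right-tailed).
t = d̄/(s_d/√n) = 4.9/(8.23/√26) = 3.036
df = n − 1 = 25
p-value = P(T ≥ 3.036) ≈ 0.003
Since p ≈ 0.003 < α = 0.05, reject H0; the evidence is statistically significant.

t = 3.036, df = 25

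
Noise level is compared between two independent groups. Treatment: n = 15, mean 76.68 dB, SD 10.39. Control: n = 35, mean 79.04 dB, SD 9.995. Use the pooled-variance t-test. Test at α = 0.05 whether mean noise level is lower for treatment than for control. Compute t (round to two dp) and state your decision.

t = -0.76; fail to reject H0

Let group 1 = treatment, group 2 = control. H0: μ_1 = μ_2; H1: μ_1 < μ_2 (two-sample pooled-variance t-test, left-tailed).
s_p² = [(15−1)·10.39² + (35−1)·9.995²]/(15+35−2) = 102.249
t = (76.68 − 79.04)/√[102.249·(1/15 + 1/35)] = -0.76
df = n₁ + n₂ − 2 = 48
p-value = P(T ≤ -0.76) ≈ 0.2266
Since p ≈ 0.2266 > α = 0.05, fail to reject H0; the evidence is not statistically significant.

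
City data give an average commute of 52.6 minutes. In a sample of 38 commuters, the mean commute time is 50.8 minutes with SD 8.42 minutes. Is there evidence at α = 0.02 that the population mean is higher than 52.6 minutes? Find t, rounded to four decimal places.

-1.3178

H0: μ = 52.6; H1: μ > 52.6 (one-sample t-test, right-tailed).
t = (x̄ − μ₀)/(s/√n) = (50.8 − 52.6)/(8.42/√38) = -1.3178
df = n − 1 = 37
p-value = P(T ≥ -1.3178) ≈ 0.902
Since p ≈ 0.902 > α = 0.02, fail to reject H0; the evidence is not statistically significant.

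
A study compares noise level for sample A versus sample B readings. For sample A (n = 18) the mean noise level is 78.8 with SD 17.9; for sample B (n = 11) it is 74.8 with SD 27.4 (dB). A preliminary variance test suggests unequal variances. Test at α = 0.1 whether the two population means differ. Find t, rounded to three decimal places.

Let group 1 = sample A, group 2 = sample B. H0: μ_1 = μ_2; H1: μ_1 ≠ μ_2 (Welch's two-sample t-test, two-sided).
t = (x̄_1 − x̄_2)/√(s_1²/n_1 + s_2²/n_2) = (78.8 − 74.8)/√(17.9²/18 + 27.4²/11) = 0.431
Welch–Satterthwaite df ≈ 15.28
Two-sided p-value ≈ 0.6723
Since p ≈ 0.6723 > α = 0.1, fail to reject H0; the data do not provide sufficient evidence against H0.

0.431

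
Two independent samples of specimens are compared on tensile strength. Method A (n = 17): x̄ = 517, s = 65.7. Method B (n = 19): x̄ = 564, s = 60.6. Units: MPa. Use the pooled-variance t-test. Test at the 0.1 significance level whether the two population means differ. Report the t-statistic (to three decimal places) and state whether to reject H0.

Let group 1 = method A, group 2 = method B. H0: μ_1 = μ_2; H1: μ_1 ≠ μ_2 (two-sample pooled-variance t-test, two-sided).
s_p² = [(17−1)·65.7² + (19−1)·60.6²]/(17+19−2) = 3975.48
t = (517 − 564)/√[3975.48·(1/17 + 1/19)] = -2.233
df = n₁ + n₂ − 2 = 34
Two-sided p-value ≈ 0.032
Since p ≈ 0.032 < α = 0.1, reject H0; the data support H1.

t = -2.233; reject H0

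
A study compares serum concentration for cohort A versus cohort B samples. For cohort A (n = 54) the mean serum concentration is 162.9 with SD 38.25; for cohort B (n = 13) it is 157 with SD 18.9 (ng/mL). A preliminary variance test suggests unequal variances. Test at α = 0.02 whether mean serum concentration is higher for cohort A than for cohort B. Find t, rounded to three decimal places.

0.799

Let group 1 = cohort A, group 2 = cohort B. H0: μ_1 = μ_2; H1: μ_1 > μ_2 (Welch's two-sample t-test, right-tailed).
t = (x̄_1 − x̄_2)/√(s_1²/n_1 + s_2²/n_2) = (162.9 − 157)/√(38.25²/54 + 18.9²/13) = 0.799
Welch–Satterthwaite df ≈ 38.79
p-value = P(T ≥ 0.799) ≈ 0.2147
Since p ≈ 0.2147 > α = 0.02, fail to reject H0; the data do not provide sufficient evidence against H0.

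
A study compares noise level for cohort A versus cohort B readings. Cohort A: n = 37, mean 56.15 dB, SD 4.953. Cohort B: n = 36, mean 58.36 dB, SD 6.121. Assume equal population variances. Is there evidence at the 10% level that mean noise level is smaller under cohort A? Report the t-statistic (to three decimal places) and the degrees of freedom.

t = -1.698, df = 71

Let group 1 = cohort A, group 2 = cohort B. H0: μ_1 = μ_2; H1: μ_1 < μ_2 (two-sample pooled-variance t-test, left-tailed).
s_p² = [(37−1)·4.953² + (36−1)·6.121²]/(37+36−2) = 30.9083
t = (56.15 − 58.36)/√[30.9083·(1/37 + 1/36)] = -1.698
df = n₁ + n₂ − 2 = 71
p-value = P(T ≤ -1.698) ≈ 0.047
Since p ≈ 0.047 < α = 0.1, reject H0; the evidence is statistically significant.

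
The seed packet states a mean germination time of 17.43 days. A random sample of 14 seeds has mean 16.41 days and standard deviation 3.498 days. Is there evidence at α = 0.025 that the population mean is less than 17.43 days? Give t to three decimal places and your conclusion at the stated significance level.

t = -1.091; fail to reject H0

H0: μ = 17.43; H1: μ < 17.43 (one-sample t-test, left-tailed).
t = (x̄ − μ₀)/(s/√n) = (16.41 − 17.43)/(3.498/√14) = -1.091
df = n − 1 = 13
p-value = P(T ≤ -1.091) ≈ 0.1475
Since p ≈ 0.1475 > α = 0.025, fail to reject H0; the data do not provide sufficient evidence against H0.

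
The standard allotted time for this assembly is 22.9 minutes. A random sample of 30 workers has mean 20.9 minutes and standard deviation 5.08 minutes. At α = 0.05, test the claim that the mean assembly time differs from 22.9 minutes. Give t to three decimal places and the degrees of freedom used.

t = -2.156, df = 29

H0: μ = 22.9; H1: μ ≠ 22.9 (one-sample t-test, two-sided).
t = (x̄ − μ₀)/(s/√n) = (20.9 − 22.9)/(5.08/√30) = -2.156
df = n − 1 = 29
Two-sided p-value ≈ 0.039
Since p ≈ 0.039 < α = 0.05, reject H0; the evidence is statistically significant.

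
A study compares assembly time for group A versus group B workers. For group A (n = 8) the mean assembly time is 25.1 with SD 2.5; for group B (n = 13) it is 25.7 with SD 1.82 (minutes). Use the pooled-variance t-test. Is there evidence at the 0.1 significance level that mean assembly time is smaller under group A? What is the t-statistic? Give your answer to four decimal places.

-0.6369

Let group 1 = group A, group 2 = group B. H0: μ_1 = μ_2; H1: μ_1 < μ_2 (two-sample pooled-variance t-test, left-tailed).
s_p² = [(8−1)·2.5² + (13−1)·1.82²]/(8+13−2) = 4.39467
t = (25.1 − 25.7)/√[4.39467·(1/8 + 1/13)] = -0.6369
df = n₁ + n₂ − 2 = 19
p-value = P(T ≤ -0.6369) ≈ 0.266
Since p ≈ 0.266 > α = 0.1, fail to reject H0; the evidence is not statistically significant.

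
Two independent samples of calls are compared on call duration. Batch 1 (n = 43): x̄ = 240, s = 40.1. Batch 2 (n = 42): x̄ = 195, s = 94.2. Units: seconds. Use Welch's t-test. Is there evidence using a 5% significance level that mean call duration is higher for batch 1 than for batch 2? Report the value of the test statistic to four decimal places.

Let group 1 = batch 1, group 2 = batch 2. H0: μ_1 = μ_2; H1: μ_1 > μ_2 (Welch's two-sample t-test, right-tailed).
t = (x̄_1 − x̄_2)/√(s_1²/n_1 + s_2²/n_2) = (240 − 195)/√(40.1²/43 + 94.2²/42) = 2.8536
Welch–Satterthwaite df ≈ 55.11
p-value = P(T ≥ 2.8536) ≈ 0.003
Since p ≈ 0.003 < α = 0.05, reject H0; the evidence is statistically significant.

2.8536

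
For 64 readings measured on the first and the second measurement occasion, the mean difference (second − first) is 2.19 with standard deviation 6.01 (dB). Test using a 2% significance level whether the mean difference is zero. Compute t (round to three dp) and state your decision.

H0: μ_d = 0; H1: μ_d ≠ 0 (paired t-test on the differences, two-sided).
t = d̄/(s_d/√n) = 2.19/(6.01/√64) = 2.915
df = n − 1 = 63
Two-sided p-value ≈ 0.0049
Since p ≈ 0.0049 < α = 0.02, reject H0; the evidence is statistically significant.

t = 2.915; reject H0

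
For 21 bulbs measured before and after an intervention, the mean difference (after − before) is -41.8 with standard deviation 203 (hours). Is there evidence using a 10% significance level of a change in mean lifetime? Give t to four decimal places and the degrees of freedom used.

t = -0.9436, df = 20

H0: μ_d = 0; H1: μ_d ≠ 0 (paired t-test on the differences, two-sided).
t = d̄/(s_d/√n) = -41.8/(203/√21) = -0.9436
df = n − 1 = 20
Two-sided p-value ≈ 0.3566
Since p ≈ 0.3566 > α = 0.1, fail to reject H0; the evidence is not statistically significant.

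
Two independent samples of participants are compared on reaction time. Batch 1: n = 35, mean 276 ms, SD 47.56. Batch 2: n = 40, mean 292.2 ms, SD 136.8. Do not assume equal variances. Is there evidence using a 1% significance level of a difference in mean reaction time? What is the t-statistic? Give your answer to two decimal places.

-0.70

Let group 1 = batch 1, group 2 = batch 2. H0: μ_1 = μ_2; H1: μ_1 ≠ μ_2 (Welch's two-sample t-test, two-sided).
t = (x̄_1 − x̄_2)/√(s_1²/n_1 + s_2²/n_2) = (276 − 292.2)/√(47.56²/35 + 136.8²/40) = -0.70
Welch–Satterthwaite df ≈ 49.44
Two-sided p-value ≈ 0.486
Since p ≈ 0.486 > α = 0.01, fail to reject H0; the data do not provide sufficient evidence against H0.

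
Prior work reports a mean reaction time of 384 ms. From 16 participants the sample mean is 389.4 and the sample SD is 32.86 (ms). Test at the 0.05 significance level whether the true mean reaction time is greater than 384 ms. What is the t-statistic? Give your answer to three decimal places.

0.657

H0: μ = 384; H1: μ > 384 (one-sample t-test, right-tailed).
t = (x̄ − μ₀)/(s/√n) = (389.4 − 384)/(32.86/√16) = 0.657
df = n − 1 = 15
p-value = P(T ≥ 0.657) ≈ 0.260
Since p ≈ 0.260 > α = 0.05, fail to reject H0; the evidence is not statistically significant.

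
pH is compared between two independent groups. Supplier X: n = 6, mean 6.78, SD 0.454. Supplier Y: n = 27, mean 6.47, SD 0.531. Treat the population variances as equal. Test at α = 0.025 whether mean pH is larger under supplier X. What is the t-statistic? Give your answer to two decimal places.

Let group 1 = supplier X, group 2 = supplier Y. H0: μ_1 = μ_2; H1: μ_1 > μ_2 (two-sample pooled-variance t-test, right-tailed).
s_p² = [(6−1)·0.454² + (27−1)·0.531²]/(6+27−2) = 0.269728
t = (6.78 − 6.47)/√[0.269728·(1/6 + 1/27)] = 1.32
df = n₁ + n₂ − 2 = 31
p-value = P(T ≥ 1.32) ≈ 0.0978
Since p ≈ 0.0978 > α = 0.025, fail to reject H0; the evidence is not statistically significant.

1.32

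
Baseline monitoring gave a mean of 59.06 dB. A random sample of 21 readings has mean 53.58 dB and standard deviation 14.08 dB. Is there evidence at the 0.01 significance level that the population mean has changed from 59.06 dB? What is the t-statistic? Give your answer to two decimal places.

-1.78

H0: μ = 59.06; H1: μ ≠ 59.06 (one-sample t-test, two-sided).
t = (x̄ − μ₀)/(s/√n) = (53.58 − 59.06)/(14.08/√21) = -1.78
df = n − 1 = 20
Two-sided p-value ≈ 0.0897
Since p ≈ 0.0897 > α = 0.01, fail to reject H0; the evidence is not statistically significant.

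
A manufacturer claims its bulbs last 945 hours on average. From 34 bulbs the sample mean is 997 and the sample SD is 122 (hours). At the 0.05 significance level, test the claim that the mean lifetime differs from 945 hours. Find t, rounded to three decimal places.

H0: μ = 945; H1: μ ≠ 945 (one-sample t-test, two-sided).
t = (x̄ − μ₀)/(s/√n) = (997 − 945)/(122/√34) = 2.485
df = n − 1 = 33
Two-sided p-value ≈ 0.018
Since p ≈ 0.018 < α = 0.05, reject H0; the evidence is statistically significant.

2.485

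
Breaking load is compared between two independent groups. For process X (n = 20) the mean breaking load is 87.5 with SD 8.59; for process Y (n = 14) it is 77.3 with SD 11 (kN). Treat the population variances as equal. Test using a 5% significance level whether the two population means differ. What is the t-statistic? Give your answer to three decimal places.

3.036

Let group 1 = process X, group 2 = process Y. H0: μ_1 = μ_2; H1: μ_1 ≠ μ_2 (two-sample pooled-variance t-test, two-sided).
s_p² = [(20−1)·8.59² + (14−1)·11²]/(20+14−2) = 92.9679
t = (87.5 − 77.3)/√[92.9679·(1/20 + 1/14)] = 3.036
df = n₁ + n₂ − 2 = 32
Two-sided p-value ≈ 0.0047
Since p ≈ 0.0047 < α = 0.05, reject H0; the evidence is statistically significant.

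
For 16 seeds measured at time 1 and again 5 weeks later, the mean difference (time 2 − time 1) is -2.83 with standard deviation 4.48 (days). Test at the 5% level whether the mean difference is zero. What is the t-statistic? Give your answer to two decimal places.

-2.53

H0: μ_d = 0; H1: μ_d ≠ 0 (paired t-test on the differences, two-sided).
t = d̄/(s_d/√n) = -2.83/(4.48/√16) = -2.53
df = n − 1 = 15
Two-sided p-value ≈ 0.0232
Since p ≈ 0.0232 < α = 0.05, reject H0; the data support H1.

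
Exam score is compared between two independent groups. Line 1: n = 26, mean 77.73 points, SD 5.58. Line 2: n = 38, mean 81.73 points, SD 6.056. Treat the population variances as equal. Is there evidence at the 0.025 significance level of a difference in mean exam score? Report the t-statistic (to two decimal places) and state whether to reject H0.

Let group 1 = line 1, group 2 = line 2. H0: μ_1 = μ_2; H1: μ_1 ≠ μ_2 (two-sample pooled-variance t-test, two-sided).
s_p² = [(26−1)·5.58² + (38−1)·6.056²]/(26+38−2) = 34.4418
t = (77.73 − 81.73)/√[34.4418·(1/26 + 1/38)] = -2.68
df = n₁ + n₂ − 2 = 62
Two-sided p-value ≈ 0.009
Since p ≈ 0.009 < α = 0.025, reject H0; the data support H1.

t = -2.68; reject H0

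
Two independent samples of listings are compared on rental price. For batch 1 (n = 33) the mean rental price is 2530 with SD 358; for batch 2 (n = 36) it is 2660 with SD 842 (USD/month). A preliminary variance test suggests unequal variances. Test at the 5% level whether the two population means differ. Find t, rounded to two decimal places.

-0.85

Let group 1 = batch 1, group 2 = batch 2. H0: μ_1 = μ_2; H1: μ_1 ≠ μ_2 (Welch's two-sample t-test, two-sided).
t = (x̄_1 − x̄_2)/√(s_1²/n_1 + s_2²/n_2) = (2530 − 2660)/√(358²/33 + 842²/36) = -0.85
Welch–Satterthwaite df ≈ 48.12
Two-sided p-value ≈ 0.4014
Since p ≈ 0.4014 > α = 0.05, fail to reject H0; the evidence is not statistically significant.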